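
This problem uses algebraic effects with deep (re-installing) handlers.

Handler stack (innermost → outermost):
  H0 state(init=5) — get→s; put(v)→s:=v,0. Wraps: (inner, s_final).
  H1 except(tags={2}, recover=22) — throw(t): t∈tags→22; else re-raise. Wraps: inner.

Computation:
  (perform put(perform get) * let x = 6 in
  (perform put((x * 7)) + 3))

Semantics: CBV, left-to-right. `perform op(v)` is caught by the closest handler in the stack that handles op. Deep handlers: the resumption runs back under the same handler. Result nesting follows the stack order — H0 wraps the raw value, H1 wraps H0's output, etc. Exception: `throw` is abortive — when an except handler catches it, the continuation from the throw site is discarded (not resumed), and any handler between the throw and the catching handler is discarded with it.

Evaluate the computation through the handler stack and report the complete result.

Step-by-step:
get @ H0 ⇒ 5
put(5) @ H0 ⇒ s:=5
put(42) @ H0 ⇒ s:=42
H0 returns (0, 42)
H1 returns (0, 42)
= (0, 42)

Answer: (0, 42)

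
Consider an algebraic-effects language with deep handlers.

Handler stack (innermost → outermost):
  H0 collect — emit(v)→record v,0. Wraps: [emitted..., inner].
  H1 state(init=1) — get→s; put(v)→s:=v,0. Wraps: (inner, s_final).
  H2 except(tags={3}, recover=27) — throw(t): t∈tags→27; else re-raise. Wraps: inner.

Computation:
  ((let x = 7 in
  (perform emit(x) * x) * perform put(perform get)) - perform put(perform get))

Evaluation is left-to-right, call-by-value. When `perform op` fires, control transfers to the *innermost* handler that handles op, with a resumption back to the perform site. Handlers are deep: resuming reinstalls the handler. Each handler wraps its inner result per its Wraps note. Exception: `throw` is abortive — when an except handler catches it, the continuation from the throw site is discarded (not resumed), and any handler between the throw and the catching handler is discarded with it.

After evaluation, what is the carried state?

Evaluation trace:
emit(7) @ H0 ⇒ out+=7
get @ H1 ⇒ 1
put(1) @ H1 ⇒ s:=1
get @ H1 ⇒ 1
put(1) @ H1 ⇒ s:=1
H0 returns [7, 0]
H1 returns ([7, 0], 1)
H2 returns ([7, 0], 1)
= ([7, 0], 1)

Answer: 1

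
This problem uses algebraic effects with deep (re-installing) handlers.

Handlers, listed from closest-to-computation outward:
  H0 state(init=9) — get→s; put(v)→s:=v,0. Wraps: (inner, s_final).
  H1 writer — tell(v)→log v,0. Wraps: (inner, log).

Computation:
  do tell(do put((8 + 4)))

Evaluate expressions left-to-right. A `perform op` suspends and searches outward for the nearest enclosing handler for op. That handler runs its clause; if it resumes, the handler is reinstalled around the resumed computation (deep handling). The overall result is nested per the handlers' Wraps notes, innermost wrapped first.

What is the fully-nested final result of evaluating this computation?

Answer: ((0, 12), (0))

Working:
put(12) @ H0 ⇒ s:=12
tell(0) @ H1 ⇒ log+=0
H0 returns (0, 12)
H1 returns ((0, 12), (0))
= ((0, 12), (0))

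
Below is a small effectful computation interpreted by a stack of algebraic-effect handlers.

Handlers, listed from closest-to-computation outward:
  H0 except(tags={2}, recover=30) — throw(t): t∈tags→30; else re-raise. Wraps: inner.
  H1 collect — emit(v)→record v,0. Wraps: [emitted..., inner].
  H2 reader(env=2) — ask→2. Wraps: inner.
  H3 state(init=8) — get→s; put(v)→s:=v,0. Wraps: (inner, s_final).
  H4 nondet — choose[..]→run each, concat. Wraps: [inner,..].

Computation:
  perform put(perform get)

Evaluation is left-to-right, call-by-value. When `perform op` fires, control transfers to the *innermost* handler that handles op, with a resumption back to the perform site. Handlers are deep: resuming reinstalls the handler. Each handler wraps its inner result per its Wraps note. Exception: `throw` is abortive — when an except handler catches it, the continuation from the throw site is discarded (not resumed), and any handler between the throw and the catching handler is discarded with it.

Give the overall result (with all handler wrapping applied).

Answer: [([0], 8)]

Step-by-step:
get @ H3 ⇒ 8
put(8) @ H3 ⇒ s:=8
H0 returns 0
H1 returns [0]
H2 returns [0]
H3 returns ([0], 8)
H4 returns [([0], 8)]
= [([0], 8)]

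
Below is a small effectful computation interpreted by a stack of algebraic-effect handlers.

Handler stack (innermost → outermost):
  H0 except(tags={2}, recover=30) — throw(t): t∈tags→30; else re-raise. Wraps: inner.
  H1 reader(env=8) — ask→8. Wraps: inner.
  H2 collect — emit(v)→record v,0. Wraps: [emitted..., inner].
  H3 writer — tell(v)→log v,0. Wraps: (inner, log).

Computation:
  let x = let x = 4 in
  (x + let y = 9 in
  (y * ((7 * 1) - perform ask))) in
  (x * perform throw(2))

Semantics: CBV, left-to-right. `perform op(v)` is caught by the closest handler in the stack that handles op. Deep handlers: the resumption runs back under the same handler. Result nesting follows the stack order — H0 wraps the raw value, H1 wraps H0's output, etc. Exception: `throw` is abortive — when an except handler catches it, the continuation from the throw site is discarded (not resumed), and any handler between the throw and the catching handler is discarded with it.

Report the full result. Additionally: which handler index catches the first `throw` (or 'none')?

Answer: ([30], ()) ; first throw caught by: H0

Step-by-step:
ask @ H1 ⇒ 8
throw(2) @ H0 caught ⇒ 30
H1 returns 30
H2 returns [30]
H3 returns ([30], ())
= ([30], ())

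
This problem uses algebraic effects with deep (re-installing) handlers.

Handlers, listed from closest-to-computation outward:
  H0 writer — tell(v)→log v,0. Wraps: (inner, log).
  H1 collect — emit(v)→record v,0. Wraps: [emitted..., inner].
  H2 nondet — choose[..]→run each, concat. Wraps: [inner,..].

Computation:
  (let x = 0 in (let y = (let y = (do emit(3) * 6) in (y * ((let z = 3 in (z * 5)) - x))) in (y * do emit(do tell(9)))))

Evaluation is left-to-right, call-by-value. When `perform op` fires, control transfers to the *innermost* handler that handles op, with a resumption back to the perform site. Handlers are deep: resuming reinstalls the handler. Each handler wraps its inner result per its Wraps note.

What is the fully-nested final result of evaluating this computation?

Working:
emit(3) @ H1 ⇒ out+=3
tell(9) @ H0 ⇒ log+=9
emit(0) @ H1 ⇒ out+=0
H0 returns (0, (9))
H1 returns [3, 0, (0, (9))]
H2 returns [[3, 0, (0, (9))]]
= [[3, 0, (0, (9))]]

Answer: [[3, 0, (0, (9))]]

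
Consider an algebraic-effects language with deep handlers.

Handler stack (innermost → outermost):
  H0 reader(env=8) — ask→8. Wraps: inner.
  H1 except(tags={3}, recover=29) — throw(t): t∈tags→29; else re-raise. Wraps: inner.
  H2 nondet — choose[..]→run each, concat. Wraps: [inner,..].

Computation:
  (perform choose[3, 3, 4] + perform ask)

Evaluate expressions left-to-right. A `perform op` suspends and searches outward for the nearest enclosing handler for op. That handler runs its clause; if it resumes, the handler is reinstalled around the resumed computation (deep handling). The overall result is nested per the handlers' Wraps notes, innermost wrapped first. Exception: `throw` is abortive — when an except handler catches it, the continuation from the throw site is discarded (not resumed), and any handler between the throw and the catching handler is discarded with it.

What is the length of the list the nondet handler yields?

Evaluation trace:
choose[3, 3, 4] @ H2
  branch[0] choose=3:
    ask @ H0 ⇒ 8
    H0 returns 11
    H1 returns 11
    H2 returns [11]
  branch[1] choose=3:
    ask @ H0 ⇒ 8
    H0 returns 11
    H1 returns 11
    H2 returns [11]
  branch[2] choose=4:
    ask @ H0 ⇒ 8
    H0 returns 12
    H1 returns 12
    H2 returns [12]
= [11, 11, 12]

Answer: 3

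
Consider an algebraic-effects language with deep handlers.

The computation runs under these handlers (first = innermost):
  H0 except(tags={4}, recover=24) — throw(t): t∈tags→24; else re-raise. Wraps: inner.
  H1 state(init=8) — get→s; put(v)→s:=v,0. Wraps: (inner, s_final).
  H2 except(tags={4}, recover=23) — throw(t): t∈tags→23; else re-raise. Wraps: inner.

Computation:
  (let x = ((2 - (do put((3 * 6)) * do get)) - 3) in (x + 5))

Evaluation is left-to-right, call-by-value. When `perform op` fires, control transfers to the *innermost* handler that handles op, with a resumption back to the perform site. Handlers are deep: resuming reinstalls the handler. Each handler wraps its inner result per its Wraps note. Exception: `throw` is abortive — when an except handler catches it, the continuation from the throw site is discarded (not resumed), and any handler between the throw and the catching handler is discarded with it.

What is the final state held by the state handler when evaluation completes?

Answer: 18

Step-by-step:
put(18) @ H1 ⇒ s:=18
get @ H1 ⇒ 18
H0 returns 4
H1 returns (4, 18)
H2 returns (4, 18)
= (4, 18)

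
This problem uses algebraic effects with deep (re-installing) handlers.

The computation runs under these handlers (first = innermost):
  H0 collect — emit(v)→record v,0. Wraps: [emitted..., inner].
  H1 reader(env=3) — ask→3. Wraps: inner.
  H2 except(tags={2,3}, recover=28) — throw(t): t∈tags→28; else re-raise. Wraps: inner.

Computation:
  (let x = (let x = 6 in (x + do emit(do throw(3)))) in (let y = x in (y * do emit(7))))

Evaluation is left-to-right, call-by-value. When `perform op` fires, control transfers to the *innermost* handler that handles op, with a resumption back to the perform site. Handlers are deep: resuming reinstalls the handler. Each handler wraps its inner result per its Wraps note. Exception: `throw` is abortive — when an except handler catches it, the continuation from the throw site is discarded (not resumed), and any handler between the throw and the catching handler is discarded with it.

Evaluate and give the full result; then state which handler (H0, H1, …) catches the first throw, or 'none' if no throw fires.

Evaluation trace:
throw(3) @ H2 caught ⇒ 28
= 28

Answer: 28 ; first throw caught by: H2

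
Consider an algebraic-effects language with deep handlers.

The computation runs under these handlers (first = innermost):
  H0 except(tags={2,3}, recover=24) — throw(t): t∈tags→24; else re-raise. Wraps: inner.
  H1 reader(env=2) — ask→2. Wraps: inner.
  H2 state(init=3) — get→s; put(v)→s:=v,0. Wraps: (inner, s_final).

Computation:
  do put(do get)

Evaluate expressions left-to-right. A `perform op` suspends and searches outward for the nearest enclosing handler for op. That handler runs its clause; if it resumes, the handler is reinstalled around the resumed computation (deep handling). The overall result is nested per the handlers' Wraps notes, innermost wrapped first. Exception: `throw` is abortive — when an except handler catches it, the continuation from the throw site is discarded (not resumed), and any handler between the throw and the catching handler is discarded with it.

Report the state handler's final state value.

Evaluation trace:
get @ H2 ⇒ 3
put(3) @ H2 ⇒ s:=3
H0 returns 0
H1 returns 0
H2 returns (0, 3)
= (0, 3)

Answer: 3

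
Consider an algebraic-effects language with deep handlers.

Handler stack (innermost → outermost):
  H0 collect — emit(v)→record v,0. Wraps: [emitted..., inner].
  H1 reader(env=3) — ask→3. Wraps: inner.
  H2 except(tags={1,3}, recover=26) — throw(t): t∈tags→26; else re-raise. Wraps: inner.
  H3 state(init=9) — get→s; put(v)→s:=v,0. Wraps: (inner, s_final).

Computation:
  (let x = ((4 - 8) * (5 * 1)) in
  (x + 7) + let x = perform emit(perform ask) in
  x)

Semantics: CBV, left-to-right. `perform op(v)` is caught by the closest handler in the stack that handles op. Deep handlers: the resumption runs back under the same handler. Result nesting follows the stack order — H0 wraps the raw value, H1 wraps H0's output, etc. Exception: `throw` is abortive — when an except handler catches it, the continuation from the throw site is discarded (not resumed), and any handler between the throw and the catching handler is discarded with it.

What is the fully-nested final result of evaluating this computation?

Answer: ([3, -13], 9)

Step-by-step:
ask @ H1 ⇒ 3
emit(3) @ H0 ⇒ out+=3
H0 returns [3, -13]
H1 returns [3, -13]
H2 returns [3, -13]
H3 returns ([3, -13], 9)
= ([3, -13], 9)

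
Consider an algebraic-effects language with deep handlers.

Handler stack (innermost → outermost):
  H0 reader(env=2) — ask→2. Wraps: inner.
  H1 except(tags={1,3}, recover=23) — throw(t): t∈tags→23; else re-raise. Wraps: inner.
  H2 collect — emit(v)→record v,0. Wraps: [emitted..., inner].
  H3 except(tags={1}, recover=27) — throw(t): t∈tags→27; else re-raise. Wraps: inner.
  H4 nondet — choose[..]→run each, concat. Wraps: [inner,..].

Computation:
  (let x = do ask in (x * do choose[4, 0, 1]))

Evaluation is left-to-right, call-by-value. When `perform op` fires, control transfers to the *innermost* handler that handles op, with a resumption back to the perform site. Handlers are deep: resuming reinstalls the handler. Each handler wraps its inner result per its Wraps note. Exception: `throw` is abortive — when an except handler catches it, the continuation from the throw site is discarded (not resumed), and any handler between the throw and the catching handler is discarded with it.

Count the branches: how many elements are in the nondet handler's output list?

Answer: 3

Working:
ask @ H0 ⇒ 2
choose[4, 0, 1] @ H4
  branch[0] choose=4:
    H0 returns 8
    H1 returns 8
    H2 returns [8]
    H3 returns [8]
    H4 returns [[8]]
  branch[1] choose=0:
    H0 returns 0
    H1 returns 0
    H2 returns [0]
    H3 returns [0]
    H4 returns [[0]]
  branch[2] choose=1:
    H0 returns 2
    H1 returns 2
    H2 returns [2]
    H3 returns [2]
    H4 returns [[2]]
= [[8], [0], [2]]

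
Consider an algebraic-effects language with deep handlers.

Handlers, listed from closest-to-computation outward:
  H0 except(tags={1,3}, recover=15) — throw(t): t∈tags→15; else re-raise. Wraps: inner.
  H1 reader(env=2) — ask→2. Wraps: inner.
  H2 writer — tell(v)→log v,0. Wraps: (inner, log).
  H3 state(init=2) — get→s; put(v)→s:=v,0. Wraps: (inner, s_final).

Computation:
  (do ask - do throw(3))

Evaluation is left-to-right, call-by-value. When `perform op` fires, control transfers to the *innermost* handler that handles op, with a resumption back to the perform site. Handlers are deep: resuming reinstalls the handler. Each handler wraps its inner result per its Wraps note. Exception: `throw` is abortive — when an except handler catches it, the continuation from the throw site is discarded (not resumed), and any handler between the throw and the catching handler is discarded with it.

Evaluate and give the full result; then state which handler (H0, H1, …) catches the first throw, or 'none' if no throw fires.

Working:
ask @ H1 ⇒ 2
throw(3) @ H0 caught ⇒ 15
H1 returns 15
H2 returns (15, ())
H3 returns ((15, ()), 2)
= ((15, ()), 2)

Answer: ((15, ()), 2) ; first throw caught by: H0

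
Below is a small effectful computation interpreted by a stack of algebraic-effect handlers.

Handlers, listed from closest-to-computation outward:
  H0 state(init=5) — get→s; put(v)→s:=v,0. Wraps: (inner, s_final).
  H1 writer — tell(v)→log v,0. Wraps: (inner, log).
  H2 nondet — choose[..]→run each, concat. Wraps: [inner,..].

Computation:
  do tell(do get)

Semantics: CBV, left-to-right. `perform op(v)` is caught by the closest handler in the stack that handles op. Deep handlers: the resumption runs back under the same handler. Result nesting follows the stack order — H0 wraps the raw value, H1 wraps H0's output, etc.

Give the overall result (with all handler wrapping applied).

Answer: [((0, 5), (5))]

Step-by-step:
get @ H0 ⇒ 5
tell(5) @ H1 ⇒ log+=5
H0 returns (0, 5)
H1 returns ((0, 5), (5))
H2 returns [((0, 5), (5))]
= [((0, 5), (5))]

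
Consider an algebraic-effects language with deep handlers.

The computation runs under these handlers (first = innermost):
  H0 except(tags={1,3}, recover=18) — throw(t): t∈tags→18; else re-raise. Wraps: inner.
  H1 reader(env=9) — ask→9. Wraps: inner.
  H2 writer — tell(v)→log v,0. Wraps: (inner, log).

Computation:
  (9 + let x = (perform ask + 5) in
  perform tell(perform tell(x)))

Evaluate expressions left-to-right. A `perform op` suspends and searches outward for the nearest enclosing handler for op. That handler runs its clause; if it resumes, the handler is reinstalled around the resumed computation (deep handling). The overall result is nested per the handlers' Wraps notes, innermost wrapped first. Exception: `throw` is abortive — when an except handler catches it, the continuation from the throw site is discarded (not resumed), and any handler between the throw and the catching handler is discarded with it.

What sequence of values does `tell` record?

Answer: (14, 0)

Step-by-step:
ask @ H1 ⇒ 9
tell(14) @ H2 ⇒ log+=14
tell(0) @ H2 ⇒ log+=0
H0 returns 9
H1 returns 9
H2 returns (9, (14, 0))
= (9, (14, 0))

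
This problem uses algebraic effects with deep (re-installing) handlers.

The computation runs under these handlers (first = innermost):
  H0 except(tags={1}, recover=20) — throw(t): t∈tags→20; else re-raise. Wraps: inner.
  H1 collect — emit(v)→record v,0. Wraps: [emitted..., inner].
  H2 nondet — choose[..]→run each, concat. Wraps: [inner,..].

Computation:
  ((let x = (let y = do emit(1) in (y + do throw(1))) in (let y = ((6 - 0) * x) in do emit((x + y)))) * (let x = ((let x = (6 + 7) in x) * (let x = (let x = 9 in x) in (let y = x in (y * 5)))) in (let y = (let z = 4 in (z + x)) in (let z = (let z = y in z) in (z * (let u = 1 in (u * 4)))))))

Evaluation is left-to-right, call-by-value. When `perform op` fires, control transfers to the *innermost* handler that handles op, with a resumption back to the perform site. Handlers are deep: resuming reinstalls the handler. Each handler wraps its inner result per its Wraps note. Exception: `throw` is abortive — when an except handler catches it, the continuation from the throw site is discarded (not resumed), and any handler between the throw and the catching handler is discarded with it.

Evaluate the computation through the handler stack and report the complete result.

Evaluation trace:
emit(1) @ H1 ⇒ out+=1
throw(1) @ H0 caught ⇒ 20
H1 returns [1, 20]
H2 returns [[1, 20]]
= [[1, 20]]

Answer: [[1, 20]]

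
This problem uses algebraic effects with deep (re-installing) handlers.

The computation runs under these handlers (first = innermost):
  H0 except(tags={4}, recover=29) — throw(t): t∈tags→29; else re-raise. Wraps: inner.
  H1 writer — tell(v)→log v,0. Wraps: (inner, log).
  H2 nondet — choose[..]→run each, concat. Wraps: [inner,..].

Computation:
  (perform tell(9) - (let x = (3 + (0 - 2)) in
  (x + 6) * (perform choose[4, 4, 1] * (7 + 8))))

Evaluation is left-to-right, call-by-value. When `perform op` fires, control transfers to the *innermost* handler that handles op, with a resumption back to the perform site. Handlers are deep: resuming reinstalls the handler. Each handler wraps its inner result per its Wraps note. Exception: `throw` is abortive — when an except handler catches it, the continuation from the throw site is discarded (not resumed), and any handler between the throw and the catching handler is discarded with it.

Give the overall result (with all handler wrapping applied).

Working:
tell(9) @ H1 ⇒ log+=9
choose[4, 4, 1] @ H2
  branch[0] choose=4:
    H0 returns -420
    H1 returns (-420, (9))
    H2 returns [(-420, (9))]
  branch[1] choose=4:
    H0 returns -420
    H1 returns (-420, (9))
    H2 returns [(-420, (9))]
  branch[2] choose=1:
    H0 returns -105
    H1 returns (-105, (9))
    H2 returns [(-105, (9))]
= [(-420, (9)), (-420, (9)), (-105, (9))]

Answer: [(-420, (9)), (-420, (9)), (-105, (9))]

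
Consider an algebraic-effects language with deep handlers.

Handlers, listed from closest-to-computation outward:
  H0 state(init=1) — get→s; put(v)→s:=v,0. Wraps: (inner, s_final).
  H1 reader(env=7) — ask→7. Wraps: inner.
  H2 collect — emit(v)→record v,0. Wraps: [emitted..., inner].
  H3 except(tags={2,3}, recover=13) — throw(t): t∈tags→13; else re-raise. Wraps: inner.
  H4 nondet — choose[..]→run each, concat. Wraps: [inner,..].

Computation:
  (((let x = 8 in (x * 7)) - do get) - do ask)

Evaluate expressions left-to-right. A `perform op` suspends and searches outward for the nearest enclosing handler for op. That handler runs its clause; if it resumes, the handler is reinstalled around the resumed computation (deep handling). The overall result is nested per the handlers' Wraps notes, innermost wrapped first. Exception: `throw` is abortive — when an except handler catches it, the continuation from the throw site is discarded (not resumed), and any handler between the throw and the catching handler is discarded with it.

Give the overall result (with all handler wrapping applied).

Evaluation trace:
get @ H0 ⇒ 1
ask @ H1 ⇒ 7
H0 returns (48, 1)
H1 returns (48, 1)
H2 returns [(48, 1)]
H3 returns [(48, 1)]
H4 returns [[(48, 1)]]
= [[(48, 1)]]

Answer: [[(48, 1)]]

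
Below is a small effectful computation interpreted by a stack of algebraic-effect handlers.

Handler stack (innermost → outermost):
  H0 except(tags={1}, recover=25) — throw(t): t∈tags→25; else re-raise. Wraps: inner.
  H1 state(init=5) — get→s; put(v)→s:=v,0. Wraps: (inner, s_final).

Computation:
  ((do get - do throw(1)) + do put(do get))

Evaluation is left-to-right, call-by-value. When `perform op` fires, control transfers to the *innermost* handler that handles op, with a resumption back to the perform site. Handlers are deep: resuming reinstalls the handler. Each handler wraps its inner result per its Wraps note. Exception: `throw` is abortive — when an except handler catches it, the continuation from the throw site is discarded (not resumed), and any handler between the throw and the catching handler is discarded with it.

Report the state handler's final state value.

Answer: 5

Evaluation trace:
get @ H1 ⇒ 5
throw(1) @ H0 caught ⇒ 25
H1 returns (25, 5)
= (25, 5)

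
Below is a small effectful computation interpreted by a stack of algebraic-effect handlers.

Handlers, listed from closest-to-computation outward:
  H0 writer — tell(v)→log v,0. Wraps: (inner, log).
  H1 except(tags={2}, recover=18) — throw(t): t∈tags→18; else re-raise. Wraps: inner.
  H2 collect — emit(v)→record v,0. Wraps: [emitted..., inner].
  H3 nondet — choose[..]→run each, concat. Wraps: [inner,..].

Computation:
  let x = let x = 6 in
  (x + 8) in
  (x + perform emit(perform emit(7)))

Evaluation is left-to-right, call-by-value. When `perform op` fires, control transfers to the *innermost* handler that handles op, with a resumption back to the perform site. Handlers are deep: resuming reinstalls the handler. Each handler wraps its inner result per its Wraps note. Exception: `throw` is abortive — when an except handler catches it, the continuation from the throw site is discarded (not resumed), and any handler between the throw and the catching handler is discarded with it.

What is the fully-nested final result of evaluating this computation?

Step-by-step:
emit(7) @ H2 ⇒ out+=7
emit(0) @ H2 ⇒ out+=0
H0 returns (14, ())
H1 returns (14, ())
H2 returns [7, 0, (14, ())]
H3 returns [[7, 0, (14, ())]]
= [[7, 0, (14, ())]]

Answer: [[7, 0, (14, ())]]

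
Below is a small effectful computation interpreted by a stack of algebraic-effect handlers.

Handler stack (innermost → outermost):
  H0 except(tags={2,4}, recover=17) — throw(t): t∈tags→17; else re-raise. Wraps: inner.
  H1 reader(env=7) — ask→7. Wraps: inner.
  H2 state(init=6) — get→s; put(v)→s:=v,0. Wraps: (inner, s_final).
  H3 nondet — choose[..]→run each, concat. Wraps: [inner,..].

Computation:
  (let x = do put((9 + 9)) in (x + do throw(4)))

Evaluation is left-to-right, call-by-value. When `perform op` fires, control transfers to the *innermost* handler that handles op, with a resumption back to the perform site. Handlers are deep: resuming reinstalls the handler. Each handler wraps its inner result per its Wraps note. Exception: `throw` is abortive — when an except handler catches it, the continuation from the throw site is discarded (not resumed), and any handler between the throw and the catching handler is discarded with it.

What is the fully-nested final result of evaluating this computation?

Step-by-step:
put(18) @ H2 ⇒ s:=18
throw(4) @ H0 caught ⇒ 17
H1 returns 17
H2 returns (17, 18)
H3 returns [(17, 18)]
= [(17, 18)]

Answer: [(17, 18)]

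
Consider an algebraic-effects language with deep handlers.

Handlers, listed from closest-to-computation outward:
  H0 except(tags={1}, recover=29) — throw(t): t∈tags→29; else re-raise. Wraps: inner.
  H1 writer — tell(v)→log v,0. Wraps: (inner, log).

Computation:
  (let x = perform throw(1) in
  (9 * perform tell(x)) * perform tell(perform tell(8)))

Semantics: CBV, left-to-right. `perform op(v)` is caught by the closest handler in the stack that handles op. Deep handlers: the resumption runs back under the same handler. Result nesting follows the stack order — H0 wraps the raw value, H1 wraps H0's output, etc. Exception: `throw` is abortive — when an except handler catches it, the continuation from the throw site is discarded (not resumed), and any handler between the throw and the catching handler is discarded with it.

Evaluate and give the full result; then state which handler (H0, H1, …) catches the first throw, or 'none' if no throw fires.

Evaluation trace:
throw(1) @ H0 caught ⇒ 29
H1 returns (29, ())
= (29, ())

Answer: (29, ()) ; first throw caught by: H0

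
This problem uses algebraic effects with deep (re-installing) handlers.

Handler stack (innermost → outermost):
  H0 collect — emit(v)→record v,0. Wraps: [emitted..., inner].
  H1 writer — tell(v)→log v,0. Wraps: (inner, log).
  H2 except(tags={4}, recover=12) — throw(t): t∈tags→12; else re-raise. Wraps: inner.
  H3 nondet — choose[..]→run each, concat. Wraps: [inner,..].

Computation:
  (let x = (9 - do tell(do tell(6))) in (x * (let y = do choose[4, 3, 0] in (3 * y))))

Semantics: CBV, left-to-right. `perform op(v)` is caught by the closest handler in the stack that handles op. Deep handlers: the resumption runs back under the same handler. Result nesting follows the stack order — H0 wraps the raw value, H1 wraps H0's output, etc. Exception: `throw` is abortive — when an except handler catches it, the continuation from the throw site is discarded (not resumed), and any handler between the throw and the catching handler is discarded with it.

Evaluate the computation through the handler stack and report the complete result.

Working:
tell(6) @ H1 ⇒ log+=6
tell(0) @ H1 ⇒ log+=0
choose[4, 3, 0] @ H3
  branch[0] choose=4:
    H0 returns [108]
    H1 returns ([108], (6, 0))
    H2 returns ([108], (6, 0))
    H3 returns [([108], (6, 0))]
  branch[1] choose=3:
    H0 returns [81]
    H1 returns ([81], (6, 0))
    H2 returns ([81], (6, 0))
    H3 returns [([81], (6, 0))]
  branch[2] choose=0:
    H0 returns [0]
    H1 returns ([0], (6, 0))
    H2 returns ([0], (6, 0))
    H3 returns [([0], (6, 0))]
= [([108], (6, 0)), ([81], (6, 0)), ([0], (6, 0))]

Answer: [([108], (6, 0)), ([81], (6, 0)), ([0], (6, 0))]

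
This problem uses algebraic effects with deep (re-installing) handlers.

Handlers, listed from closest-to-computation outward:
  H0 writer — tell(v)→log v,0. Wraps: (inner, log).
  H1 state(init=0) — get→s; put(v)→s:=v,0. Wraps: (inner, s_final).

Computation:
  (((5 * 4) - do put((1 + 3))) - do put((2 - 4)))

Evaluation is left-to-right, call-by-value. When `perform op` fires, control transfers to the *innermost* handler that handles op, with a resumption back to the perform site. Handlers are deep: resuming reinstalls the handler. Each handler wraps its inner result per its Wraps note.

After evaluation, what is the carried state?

Evaluation trace:
put(4) @ H1 ⇒ s:=4
put(-2) @ H1 ⇒ s:=-2
H0 returns (20, ())
H1 returns ((20, ()), -2)
= ((20, ()), -2)

Answer: -2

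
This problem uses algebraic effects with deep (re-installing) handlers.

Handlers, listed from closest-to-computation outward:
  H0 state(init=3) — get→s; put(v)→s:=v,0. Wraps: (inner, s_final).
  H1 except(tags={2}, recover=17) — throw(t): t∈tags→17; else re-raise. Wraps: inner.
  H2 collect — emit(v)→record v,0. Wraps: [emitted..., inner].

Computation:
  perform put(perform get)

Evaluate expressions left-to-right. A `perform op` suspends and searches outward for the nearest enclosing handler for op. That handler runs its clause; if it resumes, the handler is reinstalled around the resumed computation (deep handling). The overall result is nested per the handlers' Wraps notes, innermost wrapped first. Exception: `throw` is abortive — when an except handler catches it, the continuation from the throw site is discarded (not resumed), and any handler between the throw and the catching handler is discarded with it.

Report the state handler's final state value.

Step-by-step:
get @ H0 ⇒ 3
put(3) @ H0 ⇒ s:=3
H0 returns (0, 3)
H1 returns (0, 3)
H2 returns [(0, 3)]
= [(0, 3)]

Answer: 3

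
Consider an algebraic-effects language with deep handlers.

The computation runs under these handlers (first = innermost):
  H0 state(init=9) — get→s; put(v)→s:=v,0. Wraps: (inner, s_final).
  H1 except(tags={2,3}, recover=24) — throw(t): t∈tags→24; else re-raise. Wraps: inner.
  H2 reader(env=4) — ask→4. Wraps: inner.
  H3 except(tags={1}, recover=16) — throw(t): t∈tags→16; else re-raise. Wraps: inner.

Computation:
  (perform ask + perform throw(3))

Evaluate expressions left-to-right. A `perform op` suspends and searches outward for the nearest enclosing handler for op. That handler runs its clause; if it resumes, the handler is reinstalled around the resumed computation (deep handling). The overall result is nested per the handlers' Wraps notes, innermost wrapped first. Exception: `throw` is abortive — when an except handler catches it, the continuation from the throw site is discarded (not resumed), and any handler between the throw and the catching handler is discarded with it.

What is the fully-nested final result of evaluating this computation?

Step-by-step:
ask @ H2 ⇒ 4
throw(3) @ H1 caught ⇒ 24
H2 returns 24
H3 returns 24
= 24

Answer: 24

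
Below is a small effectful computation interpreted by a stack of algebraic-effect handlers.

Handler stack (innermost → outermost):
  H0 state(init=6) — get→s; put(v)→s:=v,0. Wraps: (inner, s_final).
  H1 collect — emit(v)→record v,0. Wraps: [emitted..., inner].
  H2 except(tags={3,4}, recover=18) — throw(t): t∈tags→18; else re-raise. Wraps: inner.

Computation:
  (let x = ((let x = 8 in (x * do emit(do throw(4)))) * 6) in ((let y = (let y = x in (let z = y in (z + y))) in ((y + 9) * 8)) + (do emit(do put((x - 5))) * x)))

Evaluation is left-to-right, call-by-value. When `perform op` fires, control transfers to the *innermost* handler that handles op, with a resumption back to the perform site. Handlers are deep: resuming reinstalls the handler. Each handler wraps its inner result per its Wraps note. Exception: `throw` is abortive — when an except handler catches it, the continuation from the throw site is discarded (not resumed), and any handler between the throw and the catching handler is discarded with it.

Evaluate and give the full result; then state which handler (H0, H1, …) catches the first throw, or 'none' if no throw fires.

Answer: 18 ; first throw caught by: H2

Evaluation trace:
throw(4) @ H2 caught ⇒ 18
= 18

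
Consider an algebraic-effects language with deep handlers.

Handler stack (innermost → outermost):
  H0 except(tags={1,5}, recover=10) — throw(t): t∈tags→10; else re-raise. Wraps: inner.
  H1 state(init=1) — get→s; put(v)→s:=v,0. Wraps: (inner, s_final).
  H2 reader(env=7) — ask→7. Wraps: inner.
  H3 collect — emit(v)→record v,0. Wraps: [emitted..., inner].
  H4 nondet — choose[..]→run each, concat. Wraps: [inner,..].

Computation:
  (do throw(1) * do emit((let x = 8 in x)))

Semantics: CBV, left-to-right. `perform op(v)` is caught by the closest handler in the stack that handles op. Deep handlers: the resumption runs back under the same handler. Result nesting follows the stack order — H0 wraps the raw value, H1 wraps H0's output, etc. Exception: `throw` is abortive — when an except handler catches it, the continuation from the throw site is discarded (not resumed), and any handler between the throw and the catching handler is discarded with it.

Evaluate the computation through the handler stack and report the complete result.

Answer: [[(10, 1)]]

Working:
throw(1) @ H0 caught ⇒ 10
H1 returns (10, 1)
H2 returns (10, 1)
H3 returns [(10, 1)]
H4 returns [[(10, 1)]]
= [[(10, 1)]]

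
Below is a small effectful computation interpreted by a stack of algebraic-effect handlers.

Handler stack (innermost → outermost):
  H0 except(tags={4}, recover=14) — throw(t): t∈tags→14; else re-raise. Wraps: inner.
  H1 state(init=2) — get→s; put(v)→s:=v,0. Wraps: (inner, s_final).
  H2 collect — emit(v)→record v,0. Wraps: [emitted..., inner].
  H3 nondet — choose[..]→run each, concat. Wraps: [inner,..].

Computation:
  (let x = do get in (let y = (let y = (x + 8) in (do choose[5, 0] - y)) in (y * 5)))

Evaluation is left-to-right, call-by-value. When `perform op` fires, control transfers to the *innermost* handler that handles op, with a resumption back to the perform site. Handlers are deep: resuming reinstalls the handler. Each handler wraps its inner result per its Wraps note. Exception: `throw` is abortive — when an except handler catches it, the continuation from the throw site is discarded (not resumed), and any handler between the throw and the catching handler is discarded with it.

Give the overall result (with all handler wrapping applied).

Step-by-step:
get @ H1 ⇒ 2
choose[5, 0] @ H3
  branch[0] choose=5:
    H0 returns -25
    H1 returns (-25, 2)
    H2 returns [(-25, 2)]
    H3 returns [[(-25, 2)]]
  branch[1] choose=0:
    H0 returns -50
    H1 returns (-50, 2)
    H2 returns [(-50, 2)]
    H3 returns [[(-50, 2)]]
= [[(-25, 2)], [(-50, 2)]]

Answer: [[(-25, 2)], [(-50, 2)]]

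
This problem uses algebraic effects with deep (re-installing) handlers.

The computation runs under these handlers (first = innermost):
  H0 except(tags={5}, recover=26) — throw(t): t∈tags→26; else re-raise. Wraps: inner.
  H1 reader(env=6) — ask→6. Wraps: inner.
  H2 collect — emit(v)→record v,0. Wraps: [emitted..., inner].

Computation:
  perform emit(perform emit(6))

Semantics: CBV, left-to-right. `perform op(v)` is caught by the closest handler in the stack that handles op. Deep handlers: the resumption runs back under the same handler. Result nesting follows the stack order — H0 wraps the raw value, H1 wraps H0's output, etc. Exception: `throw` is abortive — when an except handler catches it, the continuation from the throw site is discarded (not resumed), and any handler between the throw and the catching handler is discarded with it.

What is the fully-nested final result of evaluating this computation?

Evaluation trace:
emit(6) @ H2 ⇒ out+=6
emit(0) @ H2 ⇒ out+=0
H0 returns 0
H1 returns 0
H2 returns [6, 0, 0]
= [6, 0, 0]

Answer: [6, 0, 0]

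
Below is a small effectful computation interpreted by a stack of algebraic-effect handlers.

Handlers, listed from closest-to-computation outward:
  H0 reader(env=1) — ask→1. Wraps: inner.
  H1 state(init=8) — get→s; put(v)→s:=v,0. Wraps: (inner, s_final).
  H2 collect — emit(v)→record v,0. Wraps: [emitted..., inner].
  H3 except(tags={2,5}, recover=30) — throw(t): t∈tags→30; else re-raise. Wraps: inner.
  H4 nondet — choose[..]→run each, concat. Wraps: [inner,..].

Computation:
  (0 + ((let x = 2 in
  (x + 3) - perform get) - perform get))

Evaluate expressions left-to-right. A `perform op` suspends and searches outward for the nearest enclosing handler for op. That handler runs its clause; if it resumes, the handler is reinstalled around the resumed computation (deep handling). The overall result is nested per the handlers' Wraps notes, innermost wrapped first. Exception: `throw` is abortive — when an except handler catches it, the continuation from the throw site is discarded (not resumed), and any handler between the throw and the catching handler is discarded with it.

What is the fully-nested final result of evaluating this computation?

Answer: [[(-11, 8)]]

Working:
get @ H1 ⇒ 8
get @ H1 ⇒ 8
H0 returns -11
H1 returns (-11, 8)
H2 returns [(-11, 8)]
H3 returns [(-11, 8)]
H4 returns [[(-11, 8)]]
= [[(-11, 8)]]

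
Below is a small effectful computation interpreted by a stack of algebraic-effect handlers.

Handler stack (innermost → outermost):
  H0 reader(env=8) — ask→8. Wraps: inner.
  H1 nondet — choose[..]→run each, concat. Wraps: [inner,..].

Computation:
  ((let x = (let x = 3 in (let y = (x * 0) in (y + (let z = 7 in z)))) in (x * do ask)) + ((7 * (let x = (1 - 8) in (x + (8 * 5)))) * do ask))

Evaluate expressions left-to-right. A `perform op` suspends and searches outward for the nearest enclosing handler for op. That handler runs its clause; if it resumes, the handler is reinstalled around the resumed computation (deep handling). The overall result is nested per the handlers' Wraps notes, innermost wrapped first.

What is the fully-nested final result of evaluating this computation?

Answer: [1904]

Step-by-step:
ask @ H0 ⇒ 8
ask @ H0 ⇒ 8
H0 returns 1904
H1 returns [1904]
= [1904]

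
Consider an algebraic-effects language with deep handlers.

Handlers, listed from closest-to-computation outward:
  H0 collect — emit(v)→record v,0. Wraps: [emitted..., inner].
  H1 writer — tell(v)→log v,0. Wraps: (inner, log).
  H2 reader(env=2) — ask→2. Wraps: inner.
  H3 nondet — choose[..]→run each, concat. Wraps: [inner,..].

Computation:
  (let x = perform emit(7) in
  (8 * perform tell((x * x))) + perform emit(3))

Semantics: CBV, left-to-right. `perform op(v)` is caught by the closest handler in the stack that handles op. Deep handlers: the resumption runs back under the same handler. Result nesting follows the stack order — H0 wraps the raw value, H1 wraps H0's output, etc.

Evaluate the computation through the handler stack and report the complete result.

Step-by-step:
emit(7) @ H0 ⇒ out+=7
tell(0) @ H1 ⇒ log+=0
emit(3) @ H0 ⇒ out+=3
H0 returns [7, 3, 0]
H1 returns ([7, 3, 0], (0))
H2 returns ([7, 3, 0], (0))
H3 returns [([7, 3, 0], (0))]
= [([7, 3, 0], (0))]

Answer: [([7, 3, 0], (0))]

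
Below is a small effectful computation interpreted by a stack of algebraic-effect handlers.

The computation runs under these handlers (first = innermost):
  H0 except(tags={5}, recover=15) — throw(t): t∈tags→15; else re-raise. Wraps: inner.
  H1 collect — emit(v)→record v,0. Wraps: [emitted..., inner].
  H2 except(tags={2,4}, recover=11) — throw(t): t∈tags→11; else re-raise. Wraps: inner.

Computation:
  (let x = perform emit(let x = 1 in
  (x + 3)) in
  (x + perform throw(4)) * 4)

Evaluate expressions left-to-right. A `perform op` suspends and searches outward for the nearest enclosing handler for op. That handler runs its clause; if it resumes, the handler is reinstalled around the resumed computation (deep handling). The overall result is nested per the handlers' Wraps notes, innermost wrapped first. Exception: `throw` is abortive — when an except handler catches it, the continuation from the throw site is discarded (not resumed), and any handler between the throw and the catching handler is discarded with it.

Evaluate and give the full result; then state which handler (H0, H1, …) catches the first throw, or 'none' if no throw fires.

Answer: 11 ; first throw caught by: H2

Evaluation trace:
emit(4) @ H1 ⇒ out+=4
throw(4) @ H0 re-raised
throw(4) @ H2 caught ⇒ 11
= 11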